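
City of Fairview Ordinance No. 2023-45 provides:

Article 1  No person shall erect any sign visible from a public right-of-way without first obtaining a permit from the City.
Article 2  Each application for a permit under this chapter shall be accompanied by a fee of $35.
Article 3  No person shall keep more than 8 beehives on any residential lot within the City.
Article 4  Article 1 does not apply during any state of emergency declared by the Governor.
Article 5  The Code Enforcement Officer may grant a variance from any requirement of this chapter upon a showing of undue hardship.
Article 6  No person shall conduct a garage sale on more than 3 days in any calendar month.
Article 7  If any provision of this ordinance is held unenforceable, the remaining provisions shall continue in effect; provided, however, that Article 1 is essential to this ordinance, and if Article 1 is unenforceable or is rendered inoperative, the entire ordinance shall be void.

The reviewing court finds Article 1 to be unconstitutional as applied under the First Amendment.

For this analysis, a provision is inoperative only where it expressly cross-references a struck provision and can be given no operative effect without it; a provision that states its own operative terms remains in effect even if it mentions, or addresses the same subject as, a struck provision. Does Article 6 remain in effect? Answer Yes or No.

Article 1 is struck. Article 4 merely fixes the emergency suspension of Article 1; with Article 1 gone it has nothing to operate on and falls away. Article 7 makes Article 1 an essential term, and Article 1 is the provision held invalid; under Article 7, the entire ordinance is therefore void. No provision of the ordinance survives. Article 6 is among the inoperative provisions, so the answer is no.

No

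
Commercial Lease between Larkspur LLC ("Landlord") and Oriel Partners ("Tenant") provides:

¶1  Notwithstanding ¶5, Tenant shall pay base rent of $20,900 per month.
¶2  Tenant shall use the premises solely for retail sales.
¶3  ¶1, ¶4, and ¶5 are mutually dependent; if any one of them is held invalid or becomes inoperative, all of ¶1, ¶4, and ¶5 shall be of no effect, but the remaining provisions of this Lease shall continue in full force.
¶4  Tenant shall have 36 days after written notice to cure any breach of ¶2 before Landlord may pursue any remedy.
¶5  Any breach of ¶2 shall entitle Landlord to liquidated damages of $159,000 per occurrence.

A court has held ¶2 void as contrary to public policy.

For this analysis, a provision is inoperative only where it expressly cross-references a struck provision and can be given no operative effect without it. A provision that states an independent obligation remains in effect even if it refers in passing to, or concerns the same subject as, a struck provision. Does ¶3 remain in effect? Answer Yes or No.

¶2 is struck. The only function of ¶4 is the cure period for breach of ¶2, so it cannot stand once ¶2 is removed. ¶5 does nothing except set the liquidated-damages amount by reference to ¶2; with ¶2 gone it has no independent effect and is inoperative. ¶3 declares ¶1, ¶4, and ¶5 mutually dependent; since one of them has fallen, all of them are of no effect. That brings down ¶1 as well. The remainder continues in force under ¶3. Only ¶3 remains in effect. ¶3 is among the surviving provisions, so the answer is yes.

Yes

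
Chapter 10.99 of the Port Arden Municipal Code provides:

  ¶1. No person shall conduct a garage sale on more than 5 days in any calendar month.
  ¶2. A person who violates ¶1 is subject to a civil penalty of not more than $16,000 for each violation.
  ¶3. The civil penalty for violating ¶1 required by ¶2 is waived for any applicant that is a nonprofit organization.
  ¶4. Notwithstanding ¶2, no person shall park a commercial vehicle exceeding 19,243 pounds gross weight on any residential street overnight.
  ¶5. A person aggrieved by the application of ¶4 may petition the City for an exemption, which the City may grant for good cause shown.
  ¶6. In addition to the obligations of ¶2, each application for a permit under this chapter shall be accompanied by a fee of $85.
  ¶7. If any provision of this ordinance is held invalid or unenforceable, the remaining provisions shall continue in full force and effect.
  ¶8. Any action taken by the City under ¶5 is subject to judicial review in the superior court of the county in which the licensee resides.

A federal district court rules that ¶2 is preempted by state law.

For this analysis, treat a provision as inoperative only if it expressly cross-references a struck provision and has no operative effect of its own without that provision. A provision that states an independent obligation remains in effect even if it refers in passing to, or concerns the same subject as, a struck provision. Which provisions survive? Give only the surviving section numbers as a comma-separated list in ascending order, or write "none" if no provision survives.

1, 4, 5, 6, 7, 8

¶2 is struck. ¶3 does nothing except set the nonprofit waiver of the civil penalty for violating ¶1 by reference to ¶2; with ¶2 gone it has no independent effect and is inoperative. Although ¶4 refers to ¶2, its operative terms do not depend on ¶2, so it remains in effect. Although ¶6 refers to ¶2, its operative terms do not depend on ¶2, so it remains in effect. Under the severability clause in ¶7, the remaining provisions continue in force. ¶1, ¶4, ¶5, ¶6, ¶7, and ¶8 remain in effect.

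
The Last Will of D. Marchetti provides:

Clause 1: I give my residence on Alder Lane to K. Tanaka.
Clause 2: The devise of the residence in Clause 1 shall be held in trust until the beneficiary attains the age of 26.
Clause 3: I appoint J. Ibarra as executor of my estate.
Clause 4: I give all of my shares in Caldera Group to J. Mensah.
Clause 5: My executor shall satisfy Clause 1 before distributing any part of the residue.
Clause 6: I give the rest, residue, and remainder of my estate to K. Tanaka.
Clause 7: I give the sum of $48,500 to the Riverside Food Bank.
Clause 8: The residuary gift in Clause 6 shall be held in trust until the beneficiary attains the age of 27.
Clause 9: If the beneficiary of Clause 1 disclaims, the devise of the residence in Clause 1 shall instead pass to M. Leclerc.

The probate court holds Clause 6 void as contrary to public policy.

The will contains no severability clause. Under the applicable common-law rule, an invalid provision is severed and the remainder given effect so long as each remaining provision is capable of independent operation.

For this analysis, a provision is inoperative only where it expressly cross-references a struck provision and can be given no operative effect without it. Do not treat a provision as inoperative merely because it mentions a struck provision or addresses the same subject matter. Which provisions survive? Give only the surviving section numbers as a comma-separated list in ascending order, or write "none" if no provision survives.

Clause 6 is struck. The only function of Clause 8 is the trust for Clause 6, so it cannot stand once Clause 6 is removed. Under the stated default rule, only provisions that cannot operate independently fall away; the rest are enforced. The provisions still in force are Clause 1, Clause 2, Clause 3, Clause 4, Clause 5, Clause 7, and Clause 9.

1, 2, 3, 4, 5, 7, 9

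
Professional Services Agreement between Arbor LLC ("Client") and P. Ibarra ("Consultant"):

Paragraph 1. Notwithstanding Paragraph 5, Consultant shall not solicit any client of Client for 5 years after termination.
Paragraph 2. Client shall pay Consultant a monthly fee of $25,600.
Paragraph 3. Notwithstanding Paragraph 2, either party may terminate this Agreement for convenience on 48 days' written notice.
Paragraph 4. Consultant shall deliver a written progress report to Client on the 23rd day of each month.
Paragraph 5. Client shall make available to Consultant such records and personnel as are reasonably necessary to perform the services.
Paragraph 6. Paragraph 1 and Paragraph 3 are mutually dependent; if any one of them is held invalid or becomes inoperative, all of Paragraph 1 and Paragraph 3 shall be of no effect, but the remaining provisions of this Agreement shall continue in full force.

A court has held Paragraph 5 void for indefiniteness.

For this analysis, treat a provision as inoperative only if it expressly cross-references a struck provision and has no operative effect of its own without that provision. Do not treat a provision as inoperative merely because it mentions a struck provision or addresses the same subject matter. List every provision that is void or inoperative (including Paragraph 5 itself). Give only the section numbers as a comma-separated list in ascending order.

5

Paragraph 5 is struck. Paragraph 1 mentions Paragraph 5 but its own obligation stands independently of Paragraph 5, so Paragraph 1 is not affected. Nothing else in the Agreement is defined by reference to Paragraph 5. Paragraph 6 ties Paragraph 1 and Paragraph 3 together, but none of those is affected here; the remaining provisions continue in force under Paragraph 6. That leaves Paragraph 1, Paragraph 2, Paragraph 3, Paragraph 4, and Paragraph 6 in effect.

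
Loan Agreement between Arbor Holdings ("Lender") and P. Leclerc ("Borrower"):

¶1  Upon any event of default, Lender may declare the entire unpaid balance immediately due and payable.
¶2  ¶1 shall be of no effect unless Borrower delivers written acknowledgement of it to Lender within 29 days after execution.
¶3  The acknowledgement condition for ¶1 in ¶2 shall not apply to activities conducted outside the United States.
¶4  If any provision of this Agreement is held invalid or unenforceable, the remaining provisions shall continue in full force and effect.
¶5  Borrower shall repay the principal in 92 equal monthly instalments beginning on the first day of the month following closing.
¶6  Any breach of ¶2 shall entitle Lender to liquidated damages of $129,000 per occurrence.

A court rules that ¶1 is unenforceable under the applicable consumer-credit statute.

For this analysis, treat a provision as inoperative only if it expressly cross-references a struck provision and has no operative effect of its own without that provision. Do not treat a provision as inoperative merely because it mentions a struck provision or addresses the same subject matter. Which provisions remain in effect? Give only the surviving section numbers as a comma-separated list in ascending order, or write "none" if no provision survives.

¶1 is struck. The only function of ¶2 is the acknowledgement condition for ¶1, so it cannot stand once ¶1 is removed. ¶3 has no operative effect of its own apart from ¶2 and is therefore inoperative. ¶6 operates only by reference to ¶2, so it falls with ¶2. Under the severability clause in ¶4, the remaining provisions continue in force. ¶4 and ¶5 remain in effect.

4, 5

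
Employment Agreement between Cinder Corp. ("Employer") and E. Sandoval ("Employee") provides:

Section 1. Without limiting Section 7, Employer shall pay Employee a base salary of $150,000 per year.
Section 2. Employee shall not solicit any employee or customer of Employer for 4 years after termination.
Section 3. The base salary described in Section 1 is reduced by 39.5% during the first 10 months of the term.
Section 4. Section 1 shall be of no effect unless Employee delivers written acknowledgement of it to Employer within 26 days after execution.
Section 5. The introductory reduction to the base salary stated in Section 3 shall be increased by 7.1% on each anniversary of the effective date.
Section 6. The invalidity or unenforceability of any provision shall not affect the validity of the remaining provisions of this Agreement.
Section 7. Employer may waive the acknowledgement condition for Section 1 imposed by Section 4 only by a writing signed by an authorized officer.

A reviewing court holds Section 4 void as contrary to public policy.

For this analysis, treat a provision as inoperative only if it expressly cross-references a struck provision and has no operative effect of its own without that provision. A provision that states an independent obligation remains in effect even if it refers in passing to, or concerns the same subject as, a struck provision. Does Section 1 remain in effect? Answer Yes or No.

Yes

Section 4 is struck. Section 7 merely fixes the waiver condition for Section 4; with Section 4 gone it has nothing to operate on and falls away. Although Section 1 refers to Section 7, its operative terms do not depend on Section 7, so it remains in effect. Under the severability clause in Section 6, the remaining provisions continue in force. That leaves Section 1, Section 2, Section 3, Section 5, and Section 6 in effect. Section 1 is among the surviving provisions, so the answer is yes.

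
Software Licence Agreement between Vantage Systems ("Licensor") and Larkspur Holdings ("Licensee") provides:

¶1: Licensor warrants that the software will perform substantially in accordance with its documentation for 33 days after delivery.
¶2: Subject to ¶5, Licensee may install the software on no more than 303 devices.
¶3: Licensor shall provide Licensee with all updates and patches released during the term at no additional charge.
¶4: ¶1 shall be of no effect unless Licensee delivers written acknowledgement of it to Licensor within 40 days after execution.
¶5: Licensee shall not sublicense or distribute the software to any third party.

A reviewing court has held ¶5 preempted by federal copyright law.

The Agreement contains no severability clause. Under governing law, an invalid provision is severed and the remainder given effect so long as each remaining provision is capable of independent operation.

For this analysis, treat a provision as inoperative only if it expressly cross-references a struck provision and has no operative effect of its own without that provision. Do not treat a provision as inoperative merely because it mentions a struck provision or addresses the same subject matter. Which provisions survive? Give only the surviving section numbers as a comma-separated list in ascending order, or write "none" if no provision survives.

1, 2, 3, 4

¶5 is struck. Although ¶2 refers to ¶5, its operative terms do not depend on ¶5, so it remains in effect. No other provision's operative terms depend on ¶5. Under the stated default rule, only provisions that cannot operate independently fall away; the rest are enforced. That leaves ¶1, ¶2, ¶3, and ¶4 in effect.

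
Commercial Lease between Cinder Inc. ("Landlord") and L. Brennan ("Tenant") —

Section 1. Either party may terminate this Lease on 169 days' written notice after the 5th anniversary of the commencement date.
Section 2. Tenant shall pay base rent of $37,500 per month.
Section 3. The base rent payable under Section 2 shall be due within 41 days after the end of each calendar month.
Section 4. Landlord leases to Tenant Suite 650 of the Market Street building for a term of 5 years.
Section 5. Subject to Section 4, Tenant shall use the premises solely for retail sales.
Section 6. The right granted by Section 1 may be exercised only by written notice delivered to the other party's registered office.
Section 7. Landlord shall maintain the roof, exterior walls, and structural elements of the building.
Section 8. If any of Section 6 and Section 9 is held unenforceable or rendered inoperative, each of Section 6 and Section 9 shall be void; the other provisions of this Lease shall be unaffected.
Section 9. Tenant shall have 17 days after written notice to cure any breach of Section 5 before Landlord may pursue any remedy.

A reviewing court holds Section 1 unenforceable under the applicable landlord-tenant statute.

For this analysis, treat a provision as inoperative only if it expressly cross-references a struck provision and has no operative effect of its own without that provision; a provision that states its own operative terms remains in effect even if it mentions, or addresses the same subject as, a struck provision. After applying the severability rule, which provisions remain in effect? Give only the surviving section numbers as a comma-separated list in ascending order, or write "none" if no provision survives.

2, 3, 4, 5, 7, 8

Section 1 is struck. Section 6 operates only by reference to Section 1, so it falls with Section 1. Section 8 declares Section 6 and Section 9 mutually dependent; since one of them has fallen, all of them are of no effect. That brings down Section 9 as well. The remainder continues in force under Section 8. Section 2, Section 3, Section 4, Section 5, Section 7, and Section 8 remain in effect.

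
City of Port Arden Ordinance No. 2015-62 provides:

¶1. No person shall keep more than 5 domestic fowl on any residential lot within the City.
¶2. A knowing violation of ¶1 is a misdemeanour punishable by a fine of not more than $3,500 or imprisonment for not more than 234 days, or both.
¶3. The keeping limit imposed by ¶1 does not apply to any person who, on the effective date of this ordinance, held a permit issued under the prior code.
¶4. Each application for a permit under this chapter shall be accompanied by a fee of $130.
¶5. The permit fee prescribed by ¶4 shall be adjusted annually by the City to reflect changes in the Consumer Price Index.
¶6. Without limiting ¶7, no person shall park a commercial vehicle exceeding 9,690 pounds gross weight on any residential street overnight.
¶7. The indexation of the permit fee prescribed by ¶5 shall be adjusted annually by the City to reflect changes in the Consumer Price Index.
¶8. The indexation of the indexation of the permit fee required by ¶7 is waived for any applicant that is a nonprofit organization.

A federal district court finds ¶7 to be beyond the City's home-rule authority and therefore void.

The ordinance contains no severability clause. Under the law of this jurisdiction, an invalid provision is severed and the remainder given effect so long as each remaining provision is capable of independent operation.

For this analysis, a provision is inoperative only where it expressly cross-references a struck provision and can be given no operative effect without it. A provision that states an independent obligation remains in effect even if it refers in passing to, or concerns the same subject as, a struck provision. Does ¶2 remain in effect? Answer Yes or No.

¶7 is struck. ¶8 has no operative effect of its own apart from ¶7 and is therefore inoperative. ¶6 mentions ¶7 but its own obligation stands independently of ¶7, so ¶6 is not affected. With no severability clause, the stated default rule severs what cannot stand and enforces each remaining provision that can operate on its own. That leaves ¶1, ¶2, ¶3, ¶4, ¶5, and ¶6 in effect. ¶2 is among the surviving provisions, so the answer is yes.

Yes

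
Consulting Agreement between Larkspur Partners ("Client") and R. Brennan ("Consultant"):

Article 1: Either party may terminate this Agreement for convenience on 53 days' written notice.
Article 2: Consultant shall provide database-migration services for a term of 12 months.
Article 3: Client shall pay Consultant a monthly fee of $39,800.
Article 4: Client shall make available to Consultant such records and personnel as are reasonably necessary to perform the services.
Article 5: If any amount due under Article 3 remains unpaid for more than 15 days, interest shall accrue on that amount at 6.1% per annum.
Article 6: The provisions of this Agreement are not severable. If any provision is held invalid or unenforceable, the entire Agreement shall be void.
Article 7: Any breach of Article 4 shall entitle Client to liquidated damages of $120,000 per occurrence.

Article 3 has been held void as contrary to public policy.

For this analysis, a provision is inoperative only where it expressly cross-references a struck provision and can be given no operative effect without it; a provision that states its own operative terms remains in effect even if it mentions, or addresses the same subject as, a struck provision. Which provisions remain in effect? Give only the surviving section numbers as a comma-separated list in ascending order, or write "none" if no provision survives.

Article 3 is struck. Article 5 operates only by reference to Article 3, so it falls with Article 3. Article 6 provides that the Agreement is not severable, so the invalidity of any one provision voids the entire Agreement. No provision of the Agreement survives.

none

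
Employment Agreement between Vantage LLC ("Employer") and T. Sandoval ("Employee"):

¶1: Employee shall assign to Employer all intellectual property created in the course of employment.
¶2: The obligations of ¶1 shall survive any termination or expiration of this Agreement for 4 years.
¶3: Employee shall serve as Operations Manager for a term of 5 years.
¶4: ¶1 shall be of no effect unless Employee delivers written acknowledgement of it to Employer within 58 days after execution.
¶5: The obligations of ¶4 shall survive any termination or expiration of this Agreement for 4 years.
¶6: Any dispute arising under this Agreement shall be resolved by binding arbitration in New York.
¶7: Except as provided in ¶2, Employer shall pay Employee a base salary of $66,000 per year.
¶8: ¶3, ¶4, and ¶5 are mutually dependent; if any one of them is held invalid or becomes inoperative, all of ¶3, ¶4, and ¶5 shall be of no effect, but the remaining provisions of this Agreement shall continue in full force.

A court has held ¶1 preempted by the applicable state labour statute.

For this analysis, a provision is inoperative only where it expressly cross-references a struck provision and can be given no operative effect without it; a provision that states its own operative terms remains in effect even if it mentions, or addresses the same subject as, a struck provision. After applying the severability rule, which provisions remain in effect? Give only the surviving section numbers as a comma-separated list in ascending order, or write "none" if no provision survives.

6, 7, 8

¶1 is struck. ¶2 operates only by reference to ¶1, so it falls with ¶1. The only function of ¶4 is the acknowledgement condition for ¶1, so it cannot stand once ¶1 is removed. The only function of ¶5 is the survival period for ¶4, so it cannot stand once ¶4 is removed. ¶7 mentions ¶2 but its own obligation stands independently of ¶2, so ¶7 is not affected. ¶8 declares ¶3, ¶4, and ¶5 mutually dependent; since one of them has fallen, all of them are of no effect. That brings down ¶3 as well. The remainder continues in force under ¶8. ¶6, ¶7, and ¶8 remain in effect.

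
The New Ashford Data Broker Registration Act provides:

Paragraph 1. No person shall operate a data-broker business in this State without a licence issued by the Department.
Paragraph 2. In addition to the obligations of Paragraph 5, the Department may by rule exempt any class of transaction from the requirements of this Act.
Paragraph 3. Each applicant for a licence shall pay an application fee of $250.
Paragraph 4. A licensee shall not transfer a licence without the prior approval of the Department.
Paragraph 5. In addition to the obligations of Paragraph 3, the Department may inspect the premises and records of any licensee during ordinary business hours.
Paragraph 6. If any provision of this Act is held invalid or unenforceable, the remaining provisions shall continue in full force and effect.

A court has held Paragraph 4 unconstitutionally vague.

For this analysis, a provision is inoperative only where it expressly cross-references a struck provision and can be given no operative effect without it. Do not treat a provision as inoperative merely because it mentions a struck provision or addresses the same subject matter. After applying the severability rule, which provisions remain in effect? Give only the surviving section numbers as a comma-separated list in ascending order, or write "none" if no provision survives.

1, 2, 3, 5, 6

Paragraph 4 is struck. No other provision's operative terms depend on Paragraph 4. Paragraph 6 is a severability clause and preserves every provision that can still be given independent effect. Paragraph 1, Paragraph 2, Paragraph 3, Paragraph 5, and Paragraph 6 remain in effect.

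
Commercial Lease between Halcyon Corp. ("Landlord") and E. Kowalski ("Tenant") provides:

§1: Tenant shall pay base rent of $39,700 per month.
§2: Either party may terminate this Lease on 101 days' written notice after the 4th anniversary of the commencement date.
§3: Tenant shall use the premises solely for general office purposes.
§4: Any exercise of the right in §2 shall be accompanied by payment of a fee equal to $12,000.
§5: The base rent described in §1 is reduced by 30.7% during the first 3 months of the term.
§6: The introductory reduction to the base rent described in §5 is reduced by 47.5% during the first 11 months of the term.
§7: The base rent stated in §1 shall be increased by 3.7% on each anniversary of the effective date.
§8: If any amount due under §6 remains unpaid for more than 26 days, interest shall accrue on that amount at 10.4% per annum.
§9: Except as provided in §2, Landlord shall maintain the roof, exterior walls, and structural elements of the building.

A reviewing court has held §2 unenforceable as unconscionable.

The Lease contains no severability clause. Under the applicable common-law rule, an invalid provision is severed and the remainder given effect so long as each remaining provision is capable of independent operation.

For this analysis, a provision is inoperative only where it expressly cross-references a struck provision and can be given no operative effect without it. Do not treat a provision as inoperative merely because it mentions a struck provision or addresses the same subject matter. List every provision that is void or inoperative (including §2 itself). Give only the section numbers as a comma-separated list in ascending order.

§2 is struck. §4 merely fixes the exercise fee for §2; with §2 gone it has nothing to operate on and falls away. Although §9 refers to §2, its operative terms do not depend on §2, so it remains in effect. Under the stated default rule, only provisions that cannot operate independently fall away; the rest are enforced. That leaves §1, §3, §5, §6, §7, §8, and §9 in effect.

2, 4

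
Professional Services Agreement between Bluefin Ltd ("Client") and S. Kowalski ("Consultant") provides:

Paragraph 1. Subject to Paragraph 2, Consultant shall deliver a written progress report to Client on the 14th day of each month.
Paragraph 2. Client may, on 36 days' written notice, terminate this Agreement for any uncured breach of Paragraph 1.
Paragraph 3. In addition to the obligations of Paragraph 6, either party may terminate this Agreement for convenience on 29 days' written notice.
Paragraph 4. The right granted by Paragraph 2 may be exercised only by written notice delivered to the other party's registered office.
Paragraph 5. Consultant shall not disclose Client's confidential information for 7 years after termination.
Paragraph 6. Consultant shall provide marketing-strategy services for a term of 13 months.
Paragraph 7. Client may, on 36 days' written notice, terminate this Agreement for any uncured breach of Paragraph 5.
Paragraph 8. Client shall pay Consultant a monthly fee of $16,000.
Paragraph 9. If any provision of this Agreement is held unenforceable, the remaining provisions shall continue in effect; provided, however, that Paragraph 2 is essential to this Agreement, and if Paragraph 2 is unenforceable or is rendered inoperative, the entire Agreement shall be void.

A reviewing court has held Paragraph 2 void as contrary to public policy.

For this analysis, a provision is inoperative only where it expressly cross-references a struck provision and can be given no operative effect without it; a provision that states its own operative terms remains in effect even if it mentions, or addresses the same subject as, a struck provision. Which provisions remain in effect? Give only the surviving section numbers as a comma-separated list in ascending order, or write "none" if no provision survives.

none

Paragraph 2 is struck. Paragraph 4 has no operative effect of its own apart from Paragraph 2 and is therefore inoperative. Paragraph 9 makes Paragraph 2 an essential term, and Paragraph 2 is the provision held invalid; under Paragraph 9, the entire Agreement is therefore void. No provision of the Agreement survives.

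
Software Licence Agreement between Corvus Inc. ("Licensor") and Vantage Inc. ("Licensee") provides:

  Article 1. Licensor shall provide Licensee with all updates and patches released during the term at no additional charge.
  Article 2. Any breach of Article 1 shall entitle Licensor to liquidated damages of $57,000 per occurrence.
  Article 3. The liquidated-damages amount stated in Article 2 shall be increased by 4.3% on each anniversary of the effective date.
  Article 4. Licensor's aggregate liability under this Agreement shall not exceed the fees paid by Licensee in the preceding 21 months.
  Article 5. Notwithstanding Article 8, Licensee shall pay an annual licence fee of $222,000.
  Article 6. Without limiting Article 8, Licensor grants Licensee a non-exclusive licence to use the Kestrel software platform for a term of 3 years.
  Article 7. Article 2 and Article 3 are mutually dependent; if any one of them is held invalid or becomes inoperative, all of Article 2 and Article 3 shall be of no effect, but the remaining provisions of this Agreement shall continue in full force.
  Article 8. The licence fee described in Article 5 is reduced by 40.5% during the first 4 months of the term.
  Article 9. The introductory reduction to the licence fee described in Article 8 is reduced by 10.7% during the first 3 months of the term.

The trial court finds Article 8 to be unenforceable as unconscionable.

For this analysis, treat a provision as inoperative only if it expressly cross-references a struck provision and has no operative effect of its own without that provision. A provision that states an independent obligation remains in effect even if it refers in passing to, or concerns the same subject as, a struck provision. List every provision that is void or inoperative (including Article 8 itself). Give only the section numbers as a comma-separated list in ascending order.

Article 8 is struck. Article 9 operates only by reference to Article 8, so it falls with Article 8. Although Article 6 refers to Article 8, its operative terms do not depend on Article 8, so it remains in effect. Although Article 5 refers to Article 8, its operative terms do not depend on Article 8, so it remains in effect. Article 7 ties Article 2 and Article 3 together, but none of those is affected here; the remaining provisions continue in force under Article 7. That leaves Article 1, Article 2, Article 3, Article 4, Article 5, Article 6, and Article 7 in effect.

8, 9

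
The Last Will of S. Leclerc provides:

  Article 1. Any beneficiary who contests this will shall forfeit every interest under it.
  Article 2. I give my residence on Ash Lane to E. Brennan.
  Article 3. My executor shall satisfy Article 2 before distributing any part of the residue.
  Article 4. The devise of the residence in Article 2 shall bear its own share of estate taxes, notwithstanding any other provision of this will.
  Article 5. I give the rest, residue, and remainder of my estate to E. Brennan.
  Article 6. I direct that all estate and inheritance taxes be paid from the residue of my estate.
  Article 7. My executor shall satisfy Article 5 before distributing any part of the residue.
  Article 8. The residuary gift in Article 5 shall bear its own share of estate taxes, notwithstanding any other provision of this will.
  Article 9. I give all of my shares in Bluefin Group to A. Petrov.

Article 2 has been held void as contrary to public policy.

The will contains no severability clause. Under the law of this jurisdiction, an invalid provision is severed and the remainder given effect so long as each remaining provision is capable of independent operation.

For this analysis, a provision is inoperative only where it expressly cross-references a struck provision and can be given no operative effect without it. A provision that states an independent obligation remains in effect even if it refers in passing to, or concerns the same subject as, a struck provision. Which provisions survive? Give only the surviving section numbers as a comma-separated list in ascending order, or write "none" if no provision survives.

Article 2 is struck. The only function of Article 3 is the priority direction for Article 2, so it cannot stand once Article 2 is removed. Article 4 has no operative effect of its own apart from Article 2 and is therefore inoperative. Under the stated default rule, only provisions that cannot operate independently fall away; the rest are enforced. That leaves Article 1, Article 5, Article 6, Article 7, Article 8, and Article 9 in effect.

1, 5, 6, 7, 8, 9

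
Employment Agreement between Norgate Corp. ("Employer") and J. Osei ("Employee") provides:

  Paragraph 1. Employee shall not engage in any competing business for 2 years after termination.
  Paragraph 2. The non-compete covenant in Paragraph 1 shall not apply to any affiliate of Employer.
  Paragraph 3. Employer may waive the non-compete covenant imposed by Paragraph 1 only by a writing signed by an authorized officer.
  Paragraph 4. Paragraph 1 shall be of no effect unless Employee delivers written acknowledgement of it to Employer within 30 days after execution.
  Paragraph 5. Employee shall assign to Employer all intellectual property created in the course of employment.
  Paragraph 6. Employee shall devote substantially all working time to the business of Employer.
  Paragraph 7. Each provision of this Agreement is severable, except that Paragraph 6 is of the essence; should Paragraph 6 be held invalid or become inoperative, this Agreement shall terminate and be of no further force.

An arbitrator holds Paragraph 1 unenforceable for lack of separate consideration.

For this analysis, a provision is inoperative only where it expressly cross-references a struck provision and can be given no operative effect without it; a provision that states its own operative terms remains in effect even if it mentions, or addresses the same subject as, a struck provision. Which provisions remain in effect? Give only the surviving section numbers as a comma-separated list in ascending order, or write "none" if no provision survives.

Paragraph 1 is struck. Paragraph 2 does nothing except set the carve-out from the non-compete covenant by reference to Paragraph 1; with Paragraph 1 gone it has no independent effect and is inoperative. Paragraph 3 operates only by reference to Paragraph 1, so it falls with Paragraph 1. Paragraph 4 merely fixes the acknowledgement condition for Paragraph 1; with Paragraph 1 gone it has nothing to operate on and falls away. Paragraph 7 makes Paragraph 6 an essential term, but Paragraph 6 is unaffected, so the severability proviso in Paragraph 7 preserves the remaining provisions. Paragraph 5, Paragraph 6, and Paragraph 7 remain in effect.

5, 6, 7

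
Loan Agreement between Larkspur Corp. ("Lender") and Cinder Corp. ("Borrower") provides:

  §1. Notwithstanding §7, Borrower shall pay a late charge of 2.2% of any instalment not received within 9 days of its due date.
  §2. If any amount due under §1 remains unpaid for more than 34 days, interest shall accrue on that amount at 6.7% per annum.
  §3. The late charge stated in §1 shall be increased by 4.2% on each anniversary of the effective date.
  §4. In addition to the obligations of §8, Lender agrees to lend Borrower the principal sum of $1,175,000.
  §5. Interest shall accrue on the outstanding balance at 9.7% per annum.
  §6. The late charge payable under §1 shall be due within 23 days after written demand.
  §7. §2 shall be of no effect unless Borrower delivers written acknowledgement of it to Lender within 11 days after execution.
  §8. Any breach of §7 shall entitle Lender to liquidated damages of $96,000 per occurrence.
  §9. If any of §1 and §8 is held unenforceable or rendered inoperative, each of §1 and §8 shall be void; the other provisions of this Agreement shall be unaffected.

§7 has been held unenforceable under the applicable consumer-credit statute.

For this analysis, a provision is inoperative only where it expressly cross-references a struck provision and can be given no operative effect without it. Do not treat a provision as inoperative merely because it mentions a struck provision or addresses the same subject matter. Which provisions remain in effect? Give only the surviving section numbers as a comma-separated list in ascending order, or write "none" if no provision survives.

§7 is struck. §8 has no operative effect of its own apart from §7 and is therefore inoperative. §4 mentions §8 but its own obligation stands independently of §8, so §4 is not affected. §9 declares §1 and §8 mutually dependent; since one of them has fallen, all of them are of no effect. That brings down §1 as well. §2, §3, and §6 in turn depend solely on a provision now struck and likewise fall. The remainder continues in force under §9. The provisions still in force are §4, §5, and §9.

4, 5, 9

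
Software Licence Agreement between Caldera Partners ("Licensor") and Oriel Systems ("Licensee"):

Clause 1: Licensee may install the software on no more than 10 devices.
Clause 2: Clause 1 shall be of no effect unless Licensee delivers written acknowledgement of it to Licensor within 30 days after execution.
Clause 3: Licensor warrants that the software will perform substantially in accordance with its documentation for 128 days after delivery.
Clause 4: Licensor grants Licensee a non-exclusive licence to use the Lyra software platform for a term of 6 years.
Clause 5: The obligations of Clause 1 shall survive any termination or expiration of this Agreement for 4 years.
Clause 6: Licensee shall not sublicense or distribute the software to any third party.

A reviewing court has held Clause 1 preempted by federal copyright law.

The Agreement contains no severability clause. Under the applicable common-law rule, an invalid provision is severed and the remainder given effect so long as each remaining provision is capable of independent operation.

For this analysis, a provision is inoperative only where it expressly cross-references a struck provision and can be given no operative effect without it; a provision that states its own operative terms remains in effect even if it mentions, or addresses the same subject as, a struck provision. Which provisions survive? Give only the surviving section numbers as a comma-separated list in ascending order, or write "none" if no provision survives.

3, 4, 6

Clause 1 is struck. Clause 2 operates only by reference to Clause 1, so it falls with Clause 1. Clause 5 merely fixes the survival period for Clause 1; with Clause 1 gone it has nothing to operate on and falls away. With no severability clause, the stated default rule severs what cannot stand and enforces each remaining provision that can operate on its own. That leaves Clause 3, Clause 4, and Clause 6 in effect.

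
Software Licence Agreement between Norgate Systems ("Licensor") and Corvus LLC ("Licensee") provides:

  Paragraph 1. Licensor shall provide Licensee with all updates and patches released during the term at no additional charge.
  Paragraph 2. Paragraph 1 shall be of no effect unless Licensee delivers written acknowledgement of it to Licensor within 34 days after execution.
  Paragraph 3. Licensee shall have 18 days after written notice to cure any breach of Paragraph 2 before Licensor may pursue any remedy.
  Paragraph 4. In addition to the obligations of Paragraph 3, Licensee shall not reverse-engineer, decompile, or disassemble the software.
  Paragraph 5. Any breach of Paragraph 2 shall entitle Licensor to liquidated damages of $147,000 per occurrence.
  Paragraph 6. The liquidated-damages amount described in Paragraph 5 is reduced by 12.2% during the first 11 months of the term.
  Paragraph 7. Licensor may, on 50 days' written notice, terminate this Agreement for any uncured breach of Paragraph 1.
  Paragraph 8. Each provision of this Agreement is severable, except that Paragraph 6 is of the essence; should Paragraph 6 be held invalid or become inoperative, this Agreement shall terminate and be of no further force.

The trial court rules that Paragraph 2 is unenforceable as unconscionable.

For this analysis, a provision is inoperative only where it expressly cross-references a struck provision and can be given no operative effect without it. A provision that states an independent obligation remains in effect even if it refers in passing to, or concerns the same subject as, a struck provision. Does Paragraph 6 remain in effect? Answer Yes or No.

No

Paragraph 2 is struck. Paragraph 3 merely fixes the cure period for breach of Paragraph 2; with Paragraph 2 gone it has nothing to operate on and falls away. The whole of Paragraph 5 is the liquidated-damages amount, defined by reference to Paragraph 2, so Paragraph 5 cannot stand once Paragraph 2 is removed. Paragraph 6 operates only by reference to Paragraph 5, so it falls with Paragraph 5. Paragraph 8 makes Paragraph 6 an essential term, and Paragraph 6 has been rendered inoperative by the cascade; under Paragraph 8, the entire Agreement is therefore void. No provision of the Agreement survives. Paragraph 6 is among the inoperative provisions, so the answer is no.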